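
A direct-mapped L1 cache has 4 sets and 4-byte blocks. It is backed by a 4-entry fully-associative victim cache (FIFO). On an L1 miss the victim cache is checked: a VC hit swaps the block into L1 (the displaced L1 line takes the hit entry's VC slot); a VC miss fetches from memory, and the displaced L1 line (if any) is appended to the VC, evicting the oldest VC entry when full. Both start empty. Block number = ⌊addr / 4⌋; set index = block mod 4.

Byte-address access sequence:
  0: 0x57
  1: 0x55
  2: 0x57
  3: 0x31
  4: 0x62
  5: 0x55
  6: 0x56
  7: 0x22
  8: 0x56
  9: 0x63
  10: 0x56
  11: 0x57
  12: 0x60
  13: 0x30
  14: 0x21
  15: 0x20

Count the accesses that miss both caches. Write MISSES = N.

MISSES = 4

0: 0x57 (blk 21, set 1) → MISS  vc=[]
1: 0x55 (blk 21, set 1) → L1-HIT  vc=[]
2: 0x57 (blk 21, set 1) → L1-HIT  vc=[]
3: 0x31 (blk 12, set 0) → MISS  vc=[]
4: 0x62 (blk 24, set 0) → MISS  vc=[12]
5: 0x55 (blk 21, set 1) → L1-HIT  vc=[12]
6: 0x56 (blk 21, set 1) → L1-HIT  vc=[12]
7: 0x22 (blk 8, set 0) → MISS  vc=[12, 24]
8: 0x56 (blk 21, set 1) → L1-HIT  vc=[12, 24]
9: 0x63 (blk 24, set 0) → VC-HIT  vc=[12, 8]
10: 0x56 (blk 21, set 1) → L1-HIT  vc=[12, 8]
11: 0x57 (blk 21, set 1) → L1-HIT  vc=[12, 8]
12: 0x60 (blk 24, set 0) → L1-HIT  vc=[12, 8]
13: 0x30 (blk 12, set 0) → VC-HIT  vc=[24, 8]
14: 0x21 (blk 8, set 0) → VC-HIT  vc=[24, 12]
15: 0x20 (blk 8, set 0) → L1-HIT  vc=[24, 12]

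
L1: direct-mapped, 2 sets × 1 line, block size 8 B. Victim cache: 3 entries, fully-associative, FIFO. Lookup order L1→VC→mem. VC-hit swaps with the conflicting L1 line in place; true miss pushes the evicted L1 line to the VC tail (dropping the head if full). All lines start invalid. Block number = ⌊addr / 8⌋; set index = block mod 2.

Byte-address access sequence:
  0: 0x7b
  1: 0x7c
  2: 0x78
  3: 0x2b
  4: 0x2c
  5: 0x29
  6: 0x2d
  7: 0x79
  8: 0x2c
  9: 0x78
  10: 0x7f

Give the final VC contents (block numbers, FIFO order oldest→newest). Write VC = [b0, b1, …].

VC = [5]

0: 0x7b (blk 15, set 1) → MISS  vc=[]
1: 0x7c (blk 15, set 1) → L1-HIT  vc=[]
2: 0x78 (blk 15, set 1) → L1-HIT  vc=[]
3: 0x2b (blk 5, set 1) → MISS  vc=[15]
4: 0x2c (blk 5, set 1) → L1-HIT  vc=[15]
5: 0x29 (blk 5, set 1) → L1-HIT  vc=[15]
6: 0x2d (blk 5, set 1) → L1-HIT  vc=[15]
7: 0x79 (blk 15, set 1) → VC-HIT  vc=[5]
8: 0x2c (blk 5, set 1) → VC-HIT  vc=[15]
9: 0x78 (blk 15, set 1) → VC-HIT  vc=[5]
10: 0x7f (blk 15, set 1) → L1-HIT  vc=[5]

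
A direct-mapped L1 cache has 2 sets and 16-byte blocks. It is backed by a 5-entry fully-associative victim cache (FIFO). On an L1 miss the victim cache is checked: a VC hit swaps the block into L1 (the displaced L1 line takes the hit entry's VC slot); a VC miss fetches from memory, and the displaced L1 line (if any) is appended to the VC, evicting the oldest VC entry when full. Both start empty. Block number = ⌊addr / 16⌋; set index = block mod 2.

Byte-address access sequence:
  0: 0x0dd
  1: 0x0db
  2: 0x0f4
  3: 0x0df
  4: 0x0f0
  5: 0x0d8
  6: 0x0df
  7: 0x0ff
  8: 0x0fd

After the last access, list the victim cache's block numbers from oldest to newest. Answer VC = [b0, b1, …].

VC = [13]

  [0] addr=0xdd blk=13 s=1: MISS | VC []
  [1] addr=0xdb blk=13 s=1: L1-HIT | VC []
  [2] addr=0xf4 blk=15 s=1: MISS | VC [13]
  [3] addr=0xdf blk=13 s=1: VC-HIT | VC [15]
  [4] addr=0xf0 blk=15 s=1: VC-HIT | VC [13]
  [5] addr=0xd8 blk=13 s=1: VC-HIT | VC [15]
  [6] addr=0xdf blk=13 s=1: L1-HIT | VC [15]
  [7] addr=0xff blk=15 s=1: VC-HIT | VC [13]
  [8] addr=0xfd blk=15 s=1: L1-HIT | VC [13]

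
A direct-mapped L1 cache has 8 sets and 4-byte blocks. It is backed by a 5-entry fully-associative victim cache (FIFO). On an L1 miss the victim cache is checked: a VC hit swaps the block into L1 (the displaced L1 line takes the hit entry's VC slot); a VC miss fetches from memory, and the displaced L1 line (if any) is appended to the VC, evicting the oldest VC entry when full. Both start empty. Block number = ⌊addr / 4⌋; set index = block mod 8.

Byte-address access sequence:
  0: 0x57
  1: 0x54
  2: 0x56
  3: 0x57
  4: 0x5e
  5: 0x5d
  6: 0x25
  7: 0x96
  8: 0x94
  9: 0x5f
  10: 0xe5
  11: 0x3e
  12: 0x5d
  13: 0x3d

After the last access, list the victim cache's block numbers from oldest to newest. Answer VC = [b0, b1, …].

VC = [21, 9, 23]

#0 0x57→b21/s5 MISS; vc=[]
#1 0x54→b21/s5 L1-HIT; vc=[]
#2 0x56→b21/s5 L1-HIT; vc=[]
#3 0x57→b21/s5 L1-HIT; vc=[]
#4 0x5e→b23/s7 MISS; vc=[]
#5 0x5d→b23/s7 L1-HIT; vc=[]
#6 0x25→b9/s1 MISS; vc=[]
#7 0x96→b37/s5 MISS; vc=[21]
#8 0x94→b37/s5 L1-HIT; vc=[21]
#9 0x5f→b23/s7 L1-HIT; vc=[21]
#10 0xe5→b57/s1 MISS; vc=[21,9]
#11 0x3e→b15/s7 MISS; vc=[21,9,23]
#12 0x5d→b23/s7 VC-HIT; vc=[21,9,15]
#13 0x3d→b15/s7 VC-HIT; vc=[21,9,23]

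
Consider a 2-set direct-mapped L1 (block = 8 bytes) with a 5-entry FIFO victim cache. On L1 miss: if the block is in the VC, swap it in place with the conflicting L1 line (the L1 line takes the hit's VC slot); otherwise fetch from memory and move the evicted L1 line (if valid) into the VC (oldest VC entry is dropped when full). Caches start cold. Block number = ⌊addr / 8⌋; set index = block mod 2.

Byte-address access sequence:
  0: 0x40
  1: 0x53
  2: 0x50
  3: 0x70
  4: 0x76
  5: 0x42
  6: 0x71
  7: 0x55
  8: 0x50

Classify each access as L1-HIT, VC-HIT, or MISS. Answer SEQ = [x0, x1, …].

SEQ = [MISS, MISS, L1-HIT, MISS, L1-HIT, VC-HIT, VC-HIT, VC-HIT, L1-HIT]

0: 0x40 (blk 8, set 0) → MISS  vc=[]
1: 0x53 (blk 10, set 0) → MISS  vc=[8]
2: 0x50 (blk 10, set 0) → L1-HIT  vc=[8]
3: 0x70 (blk 14, set 0) → MISS  vc=[8, 10]
4: 0x76 (blk 14, set 0) → L1-HIT  vc=[8, 10]
5: 0x42 (blk 8, set 0) → VC-HIT  vc=[14, 10]
6: 0x71 (blk 14, set 0) → VC-HIT  vc=[8, 10]
7: 0x55 (blk 10, set 0) → VC-HIT  vc=[8, 14]
8: 0x50 (blk 10, set 0) → L1-HIT  vc=[8, 14]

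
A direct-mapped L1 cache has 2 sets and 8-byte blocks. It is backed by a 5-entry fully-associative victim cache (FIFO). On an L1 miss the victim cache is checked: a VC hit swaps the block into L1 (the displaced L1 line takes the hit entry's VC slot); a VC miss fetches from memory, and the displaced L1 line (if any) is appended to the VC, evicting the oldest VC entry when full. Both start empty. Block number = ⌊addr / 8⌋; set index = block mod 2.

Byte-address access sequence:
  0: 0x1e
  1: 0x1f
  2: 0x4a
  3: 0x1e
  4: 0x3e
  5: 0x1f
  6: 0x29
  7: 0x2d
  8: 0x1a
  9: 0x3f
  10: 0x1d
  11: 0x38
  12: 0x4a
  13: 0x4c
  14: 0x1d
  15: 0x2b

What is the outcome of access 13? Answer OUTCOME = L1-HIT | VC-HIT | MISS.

0: 0x1e (blk 3, set 1) → MISS  vc=[]
1: 0x1f (blk 3, set 1) → L1-HIT  vc=[]
2: 0x4a (blk 9, set 1) → MISS  vc=[3]
3: 0x1e (blk 3, set 1) → VC-HIT  vc=[9]
4: 0x3e (blk 7, set 1) → MISS  vc=[9, 3]
5: 0x1f (blk 3, set 1) → VC-HIT  vc=[9, 7]
6: 0x29 (blk 5, set 1) → MISS  vc=[9, 7, 3]
7: 0x2d (blk 5, set 1) → L1-HIT  vc=[9, 7, 3]
8: 0x1a (blk 3, set 1) → VC-HIT  vc=[9, 7, 5]
9: 0x3f (blk 7, set 1) → VC-HIT  vc=[9, 3, 5]
10: 0x1d (blk 3, set 1) → VC-HIT  vc=[9, 7, 5]
11: 0x38 (blk 7, set 1) → VC-HIT  vc=[9, 3, 5]
12: 0x4a (blk 9, set 1) → VC-HIT  vc=[7, 3, 5]
13: 0x4c (blk 9, set 1) → L1-HIT  vc=[7, 3, 5]
14: 0x1d (blk 3, set 1) → VC-HIT  vc=[7, 9, 5]
15: 0x2b (blk 5, set 1) → VC-HIT  vc=[7, 9, 3]

OUTCOME = L1-HIT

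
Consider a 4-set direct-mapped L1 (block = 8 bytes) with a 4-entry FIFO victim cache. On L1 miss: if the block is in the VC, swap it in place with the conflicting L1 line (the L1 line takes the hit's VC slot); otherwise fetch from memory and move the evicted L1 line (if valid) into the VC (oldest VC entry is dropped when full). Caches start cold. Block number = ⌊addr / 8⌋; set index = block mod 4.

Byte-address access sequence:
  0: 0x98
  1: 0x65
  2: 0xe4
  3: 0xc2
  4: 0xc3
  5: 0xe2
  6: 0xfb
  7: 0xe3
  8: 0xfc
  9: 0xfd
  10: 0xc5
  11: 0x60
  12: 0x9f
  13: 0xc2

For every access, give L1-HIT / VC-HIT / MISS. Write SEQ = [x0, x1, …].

0: 0x98 (blk 19, set 3) → MISS  vc=[]
1: 0x65 (blk 12, set 0) → MISS  vc=[]
2: 0xe4 (blk 28, set 0) → MISS  vc=[12]
3: 0xc2 (blk 24, set 0) → MISS  vc=[12, 28]
4: 0xc3 (blk 24, set 0) → L1-HIT  vc=[12, 28]
5: 0xe2 (blk 28, set 0) → VC-HIT  vc=[12, 24]
6: 0xfb (blk 31, set 3) → MISS  vc=[12, 24, 19]
7: 0xe3 (blk 28, set 0) → L1-HIT  vc=[12, 24, 19]
8: 0xfc (blk 31, set 3) → L1-HIT  vc=[12, 24, 19]
9: 0xfd (blk 31, set 3) → L1-HIT  vc=[12, 24, 19]
10: 0xc5 (blk 24, set 0) → VC-HIT  vc=[12, 28, 19]
11: 0x60 (blk 12, set 0) → VC-HIT  vc=[24, 28, 19]
12: 0x9f (blk 19, set 3) → VC-HIT  vc=[24, 28, 31]
13: 0xc2 (blk 24, set 0) → VC-HIT  vc=[12, 28, 31]

SEQ = [MISS, MISS, MISS, MISS, L1-HIT, VC-HIT, MISS, L1-HIT, L1-HIT, L1-HIT, VC-HIT, VC-HIT, VC-HIT, VC-HIT]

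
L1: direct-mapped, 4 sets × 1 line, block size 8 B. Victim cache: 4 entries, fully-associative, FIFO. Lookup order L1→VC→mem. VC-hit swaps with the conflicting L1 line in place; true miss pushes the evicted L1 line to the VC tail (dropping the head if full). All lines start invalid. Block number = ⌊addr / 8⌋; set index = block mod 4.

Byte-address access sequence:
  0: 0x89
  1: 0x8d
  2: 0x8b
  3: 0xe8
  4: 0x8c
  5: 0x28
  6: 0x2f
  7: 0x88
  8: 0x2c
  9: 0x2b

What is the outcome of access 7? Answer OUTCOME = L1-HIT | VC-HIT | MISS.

OUTCOME = VC-HIT

#0 0x89→b17/s1 MISS; vc=[]
#1 0x8d→b17/s1 L1-HIT; vc=[]
#2 0x8b→b17/s1 L1-HIT; vc=[]
#3 0xe8→b29/s1 MISS; vc=[17]
#4 0x8c→b17/s1 VC-HIT; vc=[29]
#5 0x28→b5/s1 MISS; vc=[29,17]
#6 0x2f→b5/s1 L1-HIT; vc=[29,17]
#7 0x88→b17/s1 VC-HIT; vc=[29,5]
#8 0x2c→b5/s1 VC-HIT; vc=[29,17]
#9 0x2b→b5/s1 L1-HIT; vc=[29,17]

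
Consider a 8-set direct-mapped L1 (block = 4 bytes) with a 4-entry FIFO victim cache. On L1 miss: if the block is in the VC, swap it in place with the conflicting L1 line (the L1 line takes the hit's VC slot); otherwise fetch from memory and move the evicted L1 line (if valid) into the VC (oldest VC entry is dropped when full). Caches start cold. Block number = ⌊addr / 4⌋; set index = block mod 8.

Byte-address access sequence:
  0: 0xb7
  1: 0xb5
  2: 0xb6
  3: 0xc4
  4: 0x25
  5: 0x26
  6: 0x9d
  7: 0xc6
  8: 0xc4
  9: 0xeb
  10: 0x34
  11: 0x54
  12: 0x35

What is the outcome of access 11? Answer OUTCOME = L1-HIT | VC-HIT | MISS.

0: 0xb7 (blk 45, set 5) → MISS  vc=[]
1: 0xb5 (blk 45, set 5) → L1-HIT  vc=[]
2: 0xb6 (blk 45, set 5) → L1-HIT  vc=[]
3: 0xc4 (blk 49, set 1) → MISS  vc=[]
4: 0x25 (blk 9, set 1) → MISS  vc=[49]
5: 0x26 (blk 9, set 1) → L1-HIT  vc=[49]
6: 0x9d (blk 39, set 7) → MISS  vc=[49]
7: 0xc6 (blk 49, set 1) → VC-HIT  vc=[9]
8: 0xc4 (blk 49, set 1) → L1-HIT  vc=[9]
9: 0xeb (blk 58, set 2) → MISS  vc=[9]
10: 0x34 (blk 13, set 5) → MISS  vc=[9, 45]
11: 0x54 (blk 21, set 5) → MISS  vc=[9, 45, 13]
12: 0x35 (blk 13, set 5) → VC-HIT  vc=[9, 45, 21]

OUTCOME = MISS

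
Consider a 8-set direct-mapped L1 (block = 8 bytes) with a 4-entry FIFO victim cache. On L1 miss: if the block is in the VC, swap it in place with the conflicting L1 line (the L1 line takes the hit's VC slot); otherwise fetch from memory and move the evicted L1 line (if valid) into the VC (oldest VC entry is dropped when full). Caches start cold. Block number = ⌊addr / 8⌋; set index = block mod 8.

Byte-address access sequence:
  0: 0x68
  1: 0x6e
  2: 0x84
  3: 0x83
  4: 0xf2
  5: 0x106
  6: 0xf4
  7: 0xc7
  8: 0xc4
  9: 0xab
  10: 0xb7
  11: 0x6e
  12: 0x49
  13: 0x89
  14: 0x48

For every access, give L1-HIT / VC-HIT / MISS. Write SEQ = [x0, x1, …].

SEQ = [MISS, L1-HIT, MISS, L1-HIT, MISS, MISS, L1-HIT, MISS, L1-HIT, MISS, MISS, VC-HIT, MISS, MISS, VC-HIT]

0: 0x68 (blk 13, set 5) → MISS  vc=[]
1: 0x6e (blk 13, set 5) → L1-HIT  vc=[]
2: 0x84 (blk 16, set 0) → MISS  vc=[]
3: 0x83 (blk 16, set 0) → L1-HIT  vc=[]
4: 0xf2 (blk 30, set 6) → MISS  vc=[]
5: 0x106 (blk 32, set 0) → MISS  vc=[16]
6: 0xf4 (blk 30, set 6) → L1-HIT  vc=[16]
7: 0xc7 (blk 24, set 0) → MISS  vc=[16, 32]
8: 0xc4 (blk 24, set 0) → L1-HIT  vc=[16, 32]
9: 0xab (blk 21, set 5) → MISS  vc=[16, 32, 13]
10: 0xb7 (blk 22, set 6) → MISS  vc=[16, 32, 13, 30]
11: 0x6e (blk 13, set 5) → VC-HIT  vc=[16, 32, 21, 30]
12: 0x49 (blk 9, set 1) → MISS  vc=[16, 32, 21, 30]
13: 0x89 (blk 17, set 1) → MISS  vc=[32, 21, 30, 9]
14: 0x48 (blk 9, set 1) → VC-HIT  vc=[32, 21, 30, 17]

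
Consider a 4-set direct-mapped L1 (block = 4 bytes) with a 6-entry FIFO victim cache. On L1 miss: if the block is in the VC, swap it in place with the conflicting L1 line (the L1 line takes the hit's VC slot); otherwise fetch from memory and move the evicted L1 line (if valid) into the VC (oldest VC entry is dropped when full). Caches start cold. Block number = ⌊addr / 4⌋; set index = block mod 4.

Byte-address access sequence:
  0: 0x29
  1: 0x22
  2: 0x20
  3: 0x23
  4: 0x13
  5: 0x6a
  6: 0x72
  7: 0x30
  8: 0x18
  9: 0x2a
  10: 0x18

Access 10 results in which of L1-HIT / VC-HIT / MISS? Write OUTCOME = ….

#0 0x29→b10/s2 MISS; vc=[]
#1 0x22→b8/s0 MISS; vc=[]
#2 0x20→b8/s0 L1-HIT; vc=[]
#3 0x23→b8/s0 L1-HIT; vc=[]
#4 0x13→b4/s0 MISS; vc=[8]
#5 0x6a→b26/s2 MISS; vc=[8,10]
#6 0x72→b28/s0 MISS; vc=[8,10,4]
#7 0x30→b12/s0 MISS; vc=[8,10,4,28]
#8 0x18→b6/s2 MISS; vc=[8,10,4,28,26]
#9 0x2a→b10/s2 VC-HIT; vc=[8,6,4,28,26]
#10 0x18→b6/s2 VC-HIT; vc=[8,10,4,28,26]

OUTCOME = VC-HIT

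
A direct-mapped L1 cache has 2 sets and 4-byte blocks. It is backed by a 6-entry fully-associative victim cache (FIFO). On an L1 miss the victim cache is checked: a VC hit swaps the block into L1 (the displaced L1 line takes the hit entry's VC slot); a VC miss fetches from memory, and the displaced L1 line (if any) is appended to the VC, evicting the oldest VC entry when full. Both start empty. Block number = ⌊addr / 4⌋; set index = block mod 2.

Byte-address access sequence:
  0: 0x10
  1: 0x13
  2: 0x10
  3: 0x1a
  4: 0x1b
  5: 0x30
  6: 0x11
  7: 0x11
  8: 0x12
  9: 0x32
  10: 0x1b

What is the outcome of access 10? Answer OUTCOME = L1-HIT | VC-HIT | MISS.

OUTCOME = VC-HIT

0: 0x10 (blk 4, set 0) → MISS  vc=[]
1: 0x13 (blk 4, set 0) → L1-HIT  vc=[]
2: 0x10 (blk 4, set 0) → L1-HIT  vc=[]
3: 0x1a (blk 6, set 0) → MISS  vc=[4]
4: 0x1b (blk 6, set 0) → L1-HIT  vc=[4]
5: 0x30 (blk 12, set 0) → MISS  vc=[4, 6]
6: 0x11 (blk 4, set 0) → VC-HIT  vc=[12, 6]
7: 0x11 (blk 4, set 0) → L1-HIT  vc=[12, 6]
8: 0x12 (blk 4, set 0) → L1-HIT  vc=[12, 6]
9: 0x32 (blk 12, set 0) → VC-HIT  vc=[4, 6]
10: 0x1b (blk 6, set 0) → VC-HIT  vc=[4, 12]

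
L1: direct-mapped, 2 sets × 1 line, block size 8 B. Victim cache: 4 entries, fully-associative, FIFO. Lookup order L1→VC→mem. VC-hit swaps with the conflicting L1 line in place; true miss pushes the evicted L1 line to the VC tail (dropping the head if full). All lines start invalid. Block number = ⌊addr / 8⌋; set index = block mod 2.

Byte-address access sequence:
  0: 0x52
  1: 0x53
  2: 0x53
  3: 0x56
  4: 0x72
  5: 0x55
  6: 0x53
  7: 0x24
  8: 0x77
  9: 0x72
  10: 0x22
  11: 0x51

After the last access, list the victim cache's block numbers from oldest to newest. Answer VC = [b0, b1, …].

VC = [14, 4]

  [0] addr=0x52 blk=10 s=0: MISS | VC []
  [1] addr=0x53 blk=10 s=0: L1-HIT | VC []
  [2] addr=0x53 blk=10 s=0: L1-HIT | VC []
  [3] addr=0x56 blk=10 s=0: L1-HIT | VC []
  [4] addr=0x72 blk=14 s=0: MISS | VC [10]
  [5] addr=0x55 blk=10 s=0: VC-HIT | VC [14]
  [6] addr=0x53 blk=10 s=0: L1-HIT | VC [14]
  [7] addr=0x24 blk=4 s=0: MISS | VC [14, 10]
  [8] addr=0x77 blk=14 s=0: VC-HIT | VC [4, 10]
  [9] addr=0x72 blk=14 s=0: L1-HIT | VC [4, 10]
  [10] addr=0x22 blk=4 s=0: VC-HIT | VC [14, 10]
  [11] addr=0x51 blk=10 s=0: VC-HIT | VC [14, 4]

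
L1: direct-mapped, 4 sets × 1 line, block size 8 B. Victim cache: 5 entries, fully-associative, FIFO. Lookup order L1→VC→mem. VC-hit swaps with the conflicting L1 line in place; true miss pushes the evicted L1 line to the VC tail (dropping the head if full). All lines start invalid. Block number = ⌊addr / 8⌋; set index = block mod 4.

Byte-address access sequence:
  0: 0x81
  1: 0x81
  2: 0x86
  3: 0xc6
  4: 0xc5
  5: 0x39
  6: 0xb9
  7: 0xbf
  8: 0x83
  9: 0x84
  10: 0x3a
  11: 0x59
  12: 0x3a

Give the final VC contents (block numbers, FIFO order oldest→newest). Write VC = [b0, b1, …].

VC = [24, 23, 11]

#0 0x81→b16/s0 MISS; vc=[]
#1 0x81→b16/s0 L1-HIT; vc=[]
#2 0x86→b16/s0 L1-HIT; vc=[]
#3 0xc6→b24/s0 MISS; vc=[16]
#4 0xc5→b24/s0 L1-HIT; vc=[16]
#5 0x39→b7/s3 MISS; vc=[16]
#6 0xb9→b23/s3 MISS; vc=[16,7]
#7 0xbf→b23/s3 L1-HIT; vc=[16,7]
#8 0x83→b16/s0 VC-HIT; vc=[24,7]
#9 0x84→b16/s0 L1-HIT; vc=[24,7]
#10 0x3a→b7/s3 VC-HIT; vc=[24,23]
#11 0x59→b11/s3 MISS; vc=[24,23,7]
#12 0x3a→b7/s3 VC-HIT; vc=[24,23,11]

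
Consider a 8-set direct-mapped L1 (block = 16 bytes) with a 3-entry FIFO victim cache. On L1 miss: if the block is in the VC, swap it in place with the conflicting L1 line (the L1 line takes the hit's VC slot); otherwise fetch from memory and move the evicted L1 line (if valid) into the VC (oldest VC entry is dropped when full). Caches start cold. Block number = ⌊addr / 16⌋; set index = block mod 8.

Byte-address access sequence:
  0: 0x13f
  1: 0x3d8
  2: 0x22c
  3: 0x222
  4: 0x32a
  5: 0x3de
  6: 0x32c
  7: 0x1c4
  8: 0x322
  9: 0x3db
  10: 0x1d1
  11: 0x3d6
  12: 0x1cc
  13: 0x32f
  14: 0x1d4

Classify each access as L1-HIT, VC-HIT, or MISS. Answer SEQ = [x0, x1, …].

SEQ = [MISS, MISS, MISS, L1-HIT, MISS, L1-HIT, L1-HIT, MISS, L1-HIT, L1-HIT, MISS, VC-HIT, L1-HIT, L1-HIT, VC-HIT]

#0 0x13f→b19/s3 MISS; vc=[]
#1 0x3d8→b61/s5 MISS; vc=[]
#2 0x22c→b34/s2 MISS; vc=[]
#3 0x222→b34/s2 L1-HIT; vc=[]
#4 0x32a→b50/s2 MISS; vc=[34]
#5 0x3de→b61/s5 L1-HIT; vc=[34]
#6 0x32c→b50/s2 L1-HIT; vc=[34]
#7 0x1c4→b28/s4 MISS; vc=[34]
#8 0x322→b50/s2 L1-HIT; vc=[34]
#9 0x3db→b61/s5 L1-HIT; vc=[34]
#10 0x1d1→b29/s5 MISS; vc=[34,61]
#11 0x3d6→b61/s5 VC-HIT; vc=[34,29]
#12 0x1cc→b28/s4 L1-HIT; vc=[34,29]
#13 0x32f→b50/s2 L1-HIT; vc=[34,29]
#14 0x1d4→b29/s5 VC-HIT; vc=[34,61]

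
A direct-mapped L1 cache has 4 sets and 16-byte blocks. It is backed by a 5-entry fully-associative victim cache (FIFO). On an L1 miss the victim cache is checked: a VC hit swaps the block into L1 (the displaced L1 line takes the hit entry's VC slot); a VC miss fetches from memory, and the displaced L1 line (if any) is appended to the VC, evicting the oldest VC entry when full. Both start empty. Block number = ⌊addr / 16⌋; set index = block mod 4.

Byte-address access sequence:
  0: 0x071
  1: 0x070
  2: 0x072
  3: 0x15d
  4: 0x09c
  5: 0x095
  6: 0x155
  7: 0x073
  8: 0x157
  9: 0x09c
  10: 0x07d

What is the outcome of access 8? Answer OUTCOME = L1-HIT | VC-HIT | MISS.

OUTCOME = L1-HIT

#0 0x71→b7/s3 MISS; vc=[]
#1 0x70→b7/s3 L1-HIT; vc=[]
#2 0x72→b7/s3 L1-HIT; vc=[]
#3 0x15d→b21/s1 MISS; vc=[]
#4 0x9c→b9/s1 MISS; vc=[21]
#5 0x95→b9/s1 L1-HIT; vc=[21]
#6 0x155→b21/s1 VC-HIT; vc=[9]
#7 0x73→b7/s3 L1-HIT; vc=[9]
#8 0x157→b21/s1 L1-HIT; vc=[9]
#9 0x9c→b9/s1 VC-HIT; vc=[21]
#10 0x7d→b7/s3 L1-HIT; vc=[21]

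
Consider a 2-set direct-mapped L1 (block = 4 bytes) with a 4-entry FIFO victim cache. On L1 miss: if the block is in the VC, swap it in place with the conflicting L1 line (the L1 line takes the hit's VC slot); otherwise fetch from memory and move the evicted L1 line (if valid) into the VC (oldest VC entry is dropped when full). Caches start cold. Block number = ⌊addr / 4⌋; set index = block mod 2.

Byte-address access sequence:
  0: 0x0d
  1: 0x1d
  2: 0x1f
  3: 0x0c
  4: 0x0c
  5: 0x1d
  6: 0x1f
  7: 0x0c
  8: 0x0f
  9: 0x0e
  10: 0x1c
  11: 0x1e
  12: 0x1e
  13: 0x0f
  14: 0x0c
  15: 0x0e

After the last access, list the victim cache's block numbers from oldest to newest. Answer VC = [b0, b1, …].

  [0] addr=0xd blk=3 s=1: MISS | VC []
  [1] addr=0x1d blk=7 s=1: MISS | VC [3]
  [2] addr=0x1f blk=7 s=1: L1-HIT | VC [3]
  [3] addr=0xc blk=3 s=1: VC-HIT | VC [7]
  [4] addr=0xc blk=3 s=1: L1-HIT | VC [7]
  [5] addr=0x1d blk=7 s=1: VC-HIT | VC [3]
  [6] addr=0x1f blk=7 s=1: L1-HIT | VC [3]
  [7] addr=0xc blk=3 s=1: VC-HIT | VC [7]
  [8] addr=0xf blk=3 s=1: L1-HIT | VC [7]
  [9] addr=0xe blk=3 s=1: L1-HIT | VC [7]
  [10] addr=0x1c blk=7 s=1: VC-HIT | VC [3]
  [11] addr=0x1e blk=7 s=1: L1-HIT | VC [3]
  [12] addr=0x1e blk=7 s=1: L1-HIT | VC [3]
  [13] addr=0xf blk=3 s=1: VC-HIT | VC [7]
  [14] addr=0xc blk=3 s=1: L1-HIT | VC [7]
  [15] addr=0xe blk=3 s=1: L1-HIT | VC [7]

VC = [7]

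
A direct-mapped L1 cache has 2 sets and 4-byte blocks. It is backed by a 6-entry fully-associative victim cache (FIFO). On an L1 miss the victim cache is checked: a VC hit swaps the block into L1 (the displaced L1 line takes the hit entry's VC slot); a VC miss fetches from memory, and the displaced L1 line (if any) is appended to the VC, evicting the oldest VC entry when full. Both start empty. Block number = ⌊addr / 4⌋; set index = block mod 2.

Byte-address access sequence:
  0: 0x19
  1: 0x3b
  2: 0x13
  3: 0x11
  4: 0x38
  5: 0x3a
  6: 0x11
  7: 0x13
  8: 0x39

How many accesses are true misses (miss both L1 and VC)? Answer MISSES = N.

#0 0x19→b6/s0 MISS; vc=[]
#1 0x3b→b14/s0 MISS; vc=[6]
#2 0x13→b4/s0 MISS; vc=[6,14]
#3 0x11→b4/s0 L1-HIT; vc=[6,14]
#4 0x38→b14/s0 VC-HIT; vc=[6,4]
#5 0x3a→b14/s0 L1-HIT; vc=[6,4]
#6 0x11→b4/s0 VC-HIT; vc=[6,14]
#7 0x13→b4/s0 L1-HIT; vc=[6,14]
#8 0x39→b14/s0 VC-HIT; vc=[6,4]

MISSES = 3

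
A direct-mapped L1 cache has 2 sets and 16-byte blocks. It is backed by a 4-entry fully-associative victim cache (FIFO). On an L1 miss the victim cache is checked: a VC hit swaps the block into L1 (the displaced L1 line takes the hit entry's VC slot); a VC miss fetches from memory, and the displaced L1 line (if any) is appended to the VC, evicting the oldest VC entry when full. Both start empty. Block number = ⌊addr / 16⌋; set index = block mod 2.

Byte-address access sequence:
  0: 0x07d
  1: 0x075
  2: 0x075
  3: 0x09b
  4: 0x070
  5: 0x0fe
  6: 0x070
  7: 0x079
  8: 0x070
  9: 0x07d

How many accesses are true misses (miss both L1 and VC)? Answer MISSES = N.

MISSES = 3

0: 0x7d (blk 7, set 1) → MISS  vc=[]
1: 0x75 (blk 7, set 1) → L1-HIT  vc=[]
2: 0x75 (blk 7, set 1) → L1-HIT  vc=[]
3: 0x9b (blk 9, set 1) → MISS  vc=[7]
4: 0x70 (blk 7, set 1) → VC-HIT  vc=[9]
5: 0xfe (blk 15, set 1) → MISS  vc=[9, 7]
6: 0x70 (blk 7, set 1) → VC-HIT  vc=[9, 15]
7: 0x79 (blk 7, set 1) → L1-HIT  vc=[9, 15]
8: 0x70 (blk 7, set 1) → L1-HIT  vc=[9, 15]
9: 0x7d (blk 7, set 1) → L1-HIT  vc=[9, 15]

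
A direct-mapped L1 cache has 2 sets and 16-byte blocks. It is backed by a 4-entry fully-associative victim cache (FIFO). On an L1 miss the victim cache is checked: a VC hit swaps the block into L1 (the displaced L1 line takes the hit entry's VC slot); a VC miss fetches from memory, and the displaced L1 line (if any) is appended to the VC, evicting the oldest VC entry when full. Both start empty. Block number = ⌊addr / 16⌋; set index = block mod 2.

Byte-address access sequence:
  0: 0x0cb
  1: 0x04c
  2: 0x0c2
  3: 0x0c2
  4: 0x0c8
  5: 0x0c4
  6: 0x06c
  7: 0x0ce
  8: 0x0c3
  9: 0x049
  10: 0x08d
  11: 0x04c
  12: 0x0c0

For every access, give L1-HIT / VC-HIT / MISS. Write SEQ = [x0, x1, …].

SEQ = [MISS, MISS, VC-HIT, L1-HIT, L1-HIT, L1-HIT, MISS, VC-HIT, L1-HIT, VC-HIT, MISS, VC-HIT, VC-HIT]

#0 0xcb→b12/s0 MISS; vc=[]
#1 0x4c→b4/s0 MISS; vc=[12]
#2 0xc2→b12/s0 VC-HIT; vc=[4]
#3 0xc2→b12/s0 L1-HIT; vc=[4]
#4 0xc8→b12/s0 L1-HIT; vc=[4]
#5 0xc4→b12/s0 L1-HIT; vc=[4]
#6 0x6c→b6/s0 MISS; vc=[4,12]
#7 0xce→b12/s0 VC-HIT; vc=[4,6]
#8 0xc3→b12/s0 L1-HIT; vc=[4,6]
#9 0x49→b4/s0 VC-HIT; vc=[12,6]
#10 0x8d→b8/s0 MISS; vc=[12,6,4]
#11 0x4c→b4/s0 VC-HIT; vc=[12,6,8]
#12 0xc0→b12/s0 VC-HIT; vc=[4,6,8]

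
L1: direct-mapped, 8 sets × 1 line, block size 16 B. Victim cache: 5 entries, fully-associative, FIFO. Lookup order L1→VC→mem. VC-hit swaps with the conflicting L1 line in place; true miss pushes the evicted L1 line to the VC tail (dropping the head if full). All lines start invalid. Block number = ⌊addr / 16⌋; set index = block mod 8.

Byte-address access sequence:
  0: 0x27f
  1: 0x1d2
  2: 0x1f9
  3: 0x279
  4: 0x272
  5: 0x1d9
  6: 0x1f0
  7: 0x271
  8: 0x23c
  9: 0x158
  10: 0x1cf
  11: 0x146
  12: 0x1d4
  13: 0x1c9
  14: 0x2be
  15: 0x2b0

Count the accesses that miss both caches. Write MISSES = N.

MISSES = 8

0: 0x27f (blk 39, set 7) → MISS  vc=[]
1: 0x1d2 (blk 29, set 5) → MISS  vc=[]
2: 0x1f9 (blk 31, set 7) → MISS  vc=[39]
3: 0x279 (blk 39, set 7) → VC-HIT  vc=[31]
4: 0x272 (blk 39, set 7) → L1-HIT  vc=[31]
5: 0x1d9 (blk 29, set 5) → L1-HIT  vc=[31]
6: 0x1f0 (blk 31, set 7) → VC-HIT  vc=[39]
7: 0x271 (blk 39, set 7) → VC-HIT  vc=[31]
8: 0x23c (blk 35, set 3) → MISS  vc=[31]
9: 0x158 (blk 21, set 5) → MISS  vc=[31, 29]
10: 0x1cf (blk 28, set 4) → MISS  vc=[31, 29]
11: 0x146 (blk 20, set 4) → MISS  vc=[31, 29, 28]
12: 0x1d4 (blk 29, set 5) → VC-HIT  vc=[31, 21, 28]
13: 0x1c9 (blk 28, set 4) → VC-HIT  vc=[31, 21, 20]
14: 0x2be (blk 43, set 3) → MISS  vc=[31, 21, 20, 35]
15: 0x2b0 (blk 43, set 3) → L1-HIT  vc=[31, 21, 20, 35]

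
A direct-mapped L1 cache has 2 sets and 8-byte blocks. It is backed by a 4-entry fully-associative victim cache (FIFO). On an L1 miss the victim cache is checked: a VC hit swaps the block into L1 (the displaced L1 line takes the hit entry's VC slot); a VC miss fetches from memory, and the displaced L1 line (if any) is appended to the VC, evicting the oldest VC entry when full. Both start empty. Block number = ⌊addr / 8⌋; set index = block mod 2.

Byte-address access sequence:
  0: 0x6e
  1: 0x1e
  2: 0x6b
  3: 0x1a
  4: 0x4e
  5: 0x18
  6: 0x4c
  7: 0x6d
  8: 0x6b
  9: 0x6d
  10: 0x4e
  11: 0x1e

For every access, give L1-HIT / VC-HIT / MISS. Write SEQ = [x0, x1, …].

  [0] addr=0x6e blk=13 s=1: MISS | VC []
  [1] addr=0x1e blk=3 s=1: MISS | VC [13]
  [2] addr=0x6b blk=13 s=1: VC-HIT | VC [3]
  [3] addr=0x1a blk=3 s=1: VC-HIT | VC [13]
  [4] addr=0x4e blk=9 s=1: MISS | VC [13, 3]
  [5] addr=0x18 blk=3 s=1: VC-HIT | VC [13, 9]
  [6] addr=0x4c blk=9 s=1: VC-HIT | VC [13, 3]
  [7] addr=0x6d blk=13 s=1: VC-HIT | VC [9, 3]
  [8] addr=0x6b blk=13 s=1: L1-HIT | VC [9, 3]
  [9] addr=0x6d blk=13 s=1: L1-HIT | VC [9, 3]
  [10] addr=0x4e blk=9 s=1: VC-HIT | VC [13, 3]
  [11] addr=0x1e blk=3 s=1: VC-HIT | VC [13, 9]

SEQ = [MISS, MISS, VC-HIT, VC-HIT, MISS, VC-HIT, VC-HIT, VC-HIT, L1-HIT, L1-HIT, VC-HIT, VC-HIT]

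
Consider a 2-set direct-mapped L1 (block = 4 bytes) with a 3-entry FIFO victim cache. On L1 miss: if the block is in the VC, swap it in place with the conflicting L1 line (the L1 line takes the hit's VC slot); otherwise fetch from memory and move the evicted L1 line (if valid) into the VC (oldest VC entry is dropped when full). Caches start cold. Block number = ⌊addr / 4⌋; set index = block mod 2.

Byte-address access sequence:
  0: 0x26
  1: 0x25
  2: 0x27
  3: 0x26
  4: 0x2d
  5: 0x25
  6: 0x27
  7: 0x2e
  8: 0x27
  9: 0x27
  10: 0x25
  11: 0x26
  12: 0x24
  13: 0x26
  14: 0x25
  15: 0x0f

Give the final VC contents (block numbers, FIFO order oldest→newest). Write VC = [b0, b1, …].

#0 0x26→b9/s1 MISS; vc=[]
#1 0x25→b9/s1 L1-HIT; vc=[]
#2 0x27→b9/s1 L1-HIT; vc=[]
#3 0x26→b9/s1 L1-HIT; vc=[]
#4 0x2d→b11/s1 MISS; vc=[9]
#5 0x25→b9/s1 VC-HIT; vc=[11]
#6 0x27→b9/s1 L1-HIT; vc=[11]
#7 0x2e→b11/s1 VC-HIT; vc=[9]
#8 0x27→b9/s1 VC-HIT; vc=[11]
#9 0x27→b9/s1 L1-HIT; vc=[11]
#10 0x25→b9/s1 L1-HIT; vc=[11]
#11 0x26→b9/s1 L1-HIT; vc=[11]
#12 0x24→b9/s1 L1-HIT; vc=[11]
#13 0x26→b9/s1 L1-HIT; vc=[11]
#14 0x25→b9/s1 L1-HIT; vc=[11]
#15 0xf→b3/s1 MISS; vc=[11,9]

VC = [11, 9]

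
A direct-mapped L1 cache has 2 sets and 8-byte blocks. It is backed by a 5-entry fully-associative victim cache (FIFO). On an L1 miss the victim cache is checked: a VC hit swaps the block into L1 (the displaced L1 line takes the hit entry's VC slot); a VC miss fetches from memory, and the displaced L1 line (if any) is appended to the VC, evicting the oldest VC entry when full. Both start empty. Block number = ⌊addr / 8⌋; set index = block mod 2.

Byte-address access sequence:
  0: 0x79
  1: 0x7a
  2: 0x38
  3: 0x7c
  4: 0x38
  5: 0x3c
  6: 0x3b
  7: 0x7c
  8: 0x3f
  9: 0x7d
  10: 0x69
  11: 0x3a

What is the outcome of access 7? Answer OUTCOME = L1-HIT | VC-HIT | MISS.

OUTCOME = VC-HIT

0: 0x79 (blk 15, set 1) → MISS  vc=[]
1: 0x7a (blk 15, set 1) → L1-HIT  vc=[]
2: 0x38 (blk 7, set 1) → MISS  vc=[15]
3: 0x7c (blk 15, set 1) → VC-HIT  vc=[7]
4: 0x38 (blk 7, set 1) → VC-HIT  vc=[15]
5: 0x3c (blk 7, set 1) → L1-HIT  vc=[15]
6: 0x3b (blk 7, set 1) → L1-HIT  vc=[15]
7: 0x7c (blk 15, set 1) → VC-HIT  vc=[7]
8: 0x3f (blk 7, set 1) → VC-HIT  vc=[15]
9: 0x7d (blk 15, set 1) → VC-HIT  vc=[7]
10: 0x69 (blk 13, set 1) → MISS  vc=[7, 15]
11: 0x3a (blk 7, set 1) → VC-HIT  vc=[13, 15]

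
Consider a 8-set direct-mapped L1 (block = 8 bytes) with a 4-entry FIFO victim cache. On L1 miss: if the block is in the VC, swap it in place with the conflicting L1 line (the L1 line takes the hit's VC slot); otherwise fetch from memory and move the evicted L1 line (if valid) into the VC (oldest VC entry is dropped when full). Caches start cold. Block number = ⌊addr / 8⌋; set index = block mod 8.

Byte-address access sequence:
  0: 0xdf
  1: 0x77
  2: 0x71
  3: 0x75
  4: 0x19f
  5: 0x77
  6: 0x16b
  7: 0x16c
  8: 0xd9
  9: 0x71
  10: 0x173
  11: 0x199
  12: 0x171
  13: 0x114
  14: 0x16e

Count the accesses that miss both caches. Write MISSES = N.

  [0] addr=0xdf blk=27 s=3: MISS | VC []
  [1] addr=0x77 blk=14 s=6: MISS | VC []
  [2] addr=0x71 blk=14 s=6: L1-HIT | VC []
  [3] addr=0x75 blk=14 s=6: L1-HIT | VC []
  [4] addr=0x19f blk=51 s=3: MISS | VC [27]
  [5] addr=0x77 blk=14 s=6: L1-HIT | VC [27]
  [6] addr=0x16b blk=45 s=5: MISS | VC [27]
  [7] addr=0x16c blk=45 s=5: L1-HIT | VC [27]
  [8] addr=0xd9 blk=27 s=3: VC-HIT | VC [51]
  [9] addr=0x71 blk=14 s=6: L1-HIT | VC [51]
  [10] addr=0x173 blk=46 s=6: MISS | VC [51, 14]
  [11] addr=0x199 blk=51 s=3: VC-HIT | VC [27, 14]
  [12] addr=0x171 blk=46 s=6: L1-HIT | VC [27, 14]
  [13] addr=0x114 blk=34 s=2: MISS | VC [27, 14]
  [14] addr=0x16e blk=45 s=5: L1-HIT | VC [27, 14]

MISSES = 6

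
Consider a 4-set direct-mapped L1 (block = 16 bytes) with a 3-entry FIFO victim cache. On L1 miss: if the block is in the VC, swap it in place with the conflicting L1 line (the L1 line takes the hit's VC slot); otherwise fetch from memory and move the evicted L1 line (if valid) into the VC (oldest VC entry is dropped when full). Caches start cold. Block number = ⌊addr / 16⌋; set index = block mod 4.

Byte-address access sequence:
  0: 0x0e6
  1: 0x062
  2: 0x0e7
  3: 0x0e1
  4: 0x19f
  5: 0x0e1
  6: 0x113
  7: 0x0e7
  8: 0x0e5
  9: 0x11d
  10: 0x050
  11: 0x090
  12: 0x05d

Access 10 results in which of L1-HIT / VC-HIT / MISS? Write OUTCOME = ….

OUTCOME = MISS

#0 0xe6→b14/s2 MISS; vc=[]
#1 0x62→b6/s2 MISS; vc=[14]
#2 0xe7→b14/s2 VC-HIT; vc=[6]
#3 0xe1→b14/s2 L1-HIT; vc=[6]
#4 0x19f→b25/s1 MISS; vc=[6]
#5 0xe1→b14/s2 L1-HIT; vc=[6]
#6 0x113→b17/s1 MISS; vc=[6,25]
#7 0xe7→b14/s2 L1-HIT; vc=[6,25]
#8 0xe5→b14/s2 L1-HIT; vc=[6,25]
#9 0x11d→b17/s1 L1-HIT; vc=[6,25]
#10 0x50→b5/s1 MISS; vc=[6,25,17]
#11 0x90→b9/s1 MISS; vc=[25,17,5]
#12 0x5d→b5/s1 VC-HIT; vc=[25,17,9]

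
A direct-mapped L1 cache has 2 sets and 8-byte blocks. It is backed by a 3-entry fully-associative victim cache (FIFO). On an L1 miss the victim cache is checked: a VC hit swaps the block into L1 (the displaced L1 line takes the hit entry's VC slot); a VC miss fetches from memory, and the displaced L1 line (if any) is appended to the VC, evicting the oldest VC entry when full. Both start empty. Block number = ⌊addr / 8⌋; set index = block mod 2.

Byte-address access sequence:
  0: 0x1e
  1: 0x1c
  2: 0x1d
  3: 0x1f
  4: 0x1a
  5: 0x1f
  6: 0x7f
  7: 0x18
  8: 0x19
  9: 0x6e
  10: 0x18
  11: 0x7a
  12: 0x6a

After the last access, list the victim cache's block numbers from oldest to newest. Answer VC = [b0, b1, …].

0: 0x1e (blk 3, set 1) → MISS  vc=[]
1: 0x1c (blk 3, set 1) → L1-HIT  vc=[]
2: 0x1d (blk 3, set 1) → L1-HIT  vc=[]
3: 0x1f (blk 3, set 1) → L1-HIT  vc=[]
4: 0x1a (blk 3, set 1) → L1-HIT  vc=[]
5: 0x1f (blk 3, set 1) → L1-HIT  vc=[]
6: 0x7f (blk 15, set 1) → MISS  vc=[3]
7: 0x18 (blk 3, set 1) → VC-HIT  vc=[15]
8: 0x19 (blk 3, set 1) → L1-HIT  vc=[15]
9: 0x6e (blk 13, set 1) → MISS  vc=[15, 3]
10: 0x18 (blk 3, set 1) → VC-HIT  vc=[15, 13]
11: 0x7a (blk 15, set 1) → VC-HIT  vc=[3, 13]
12: 0x6a (blk 13, set 1) → VC-HIT  vc=[3, 15]

VC = [3, 15]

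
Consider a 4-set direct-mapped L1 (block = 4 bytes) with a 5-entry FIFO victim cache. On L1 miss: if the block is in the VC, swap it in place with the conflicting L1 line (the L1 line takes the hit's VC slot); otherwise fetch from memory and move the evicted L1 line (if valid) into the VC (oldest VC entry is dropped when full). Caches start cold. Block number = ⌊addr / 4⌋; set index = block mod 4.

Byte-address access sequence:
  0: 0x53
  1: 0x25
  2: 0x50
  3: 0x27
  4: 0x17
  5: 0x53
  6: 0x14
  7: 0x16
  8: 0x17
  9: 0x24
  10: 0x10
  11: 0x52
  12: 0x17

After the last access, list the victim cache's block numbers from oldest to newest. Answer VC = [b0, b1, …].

VC = [9, 4]

  [0] addr=0x53 blk=20 s=0: MISS | VC []
  [1] addr=0x25 blk=9 s=1: MISS | VC []
  [2] addr=0x50 blk=20 s=0: L1-HIT | VC []
  [3] addr=0x27 blk=9 s=1: L1-HIT | VC []
  [4] addr=0x17 blk=5 s=1: MISS | VC [9]
  [5] addr=0x53 blk=20 s=0: L1-HIT | VC [9]
  [6] addr=0x14 blk=5 s=1: L1-HIT | VC [9]
  [7] addr=0x16 blk=5 s=1: L1-HIT | VC [9]
  [8] addr=0x17 blk=5 s=1: L1-HIT | VC [9]
  [9] addr=0x24 blk=9 s=1: VC-HIT | VC [5]
  [10] addr=0x10 blk=4 s=0: MISS | VC [5, 20]
  [11] addr=0x52 blk=20 s=0: VC-HIT | VC [5, 4]
  [12] addr=0x17 blk=5 s=1: VC-HIT | VC [9, 4]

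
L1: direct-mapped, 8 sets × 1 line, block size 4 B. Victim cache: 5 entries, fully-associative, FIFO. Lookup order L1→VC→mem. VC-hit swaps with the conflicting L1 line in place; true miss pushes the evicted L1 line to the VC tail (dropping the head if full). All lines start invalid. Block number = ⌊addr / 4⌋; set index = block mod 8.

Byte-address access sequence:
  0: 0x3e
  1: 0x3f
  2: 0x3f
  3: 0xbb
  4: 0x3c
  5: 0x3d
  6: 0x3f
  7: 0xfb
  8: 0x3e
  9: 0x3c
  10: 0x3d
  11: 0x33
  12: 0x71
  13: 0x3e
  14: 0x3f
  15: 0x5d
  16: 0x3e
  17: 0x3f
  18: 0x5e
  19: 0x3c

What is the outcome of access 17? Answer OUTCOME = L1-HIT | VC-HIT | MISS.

OUTCOME = L1-HIT

0: 0x3e (blk 15, set 7) → MISS  vc=[]
1: 0x3f (blk 15, set 7) → L1-HIT  vc=[]
2: 0x3f (blk 15, set 7) → L1-HIT  vc=[]
3: 0xbb (blk 46, set 6) → MISS  vc=[]
4: 0x3c (blk 15, set 7) → L1-HIT  vc=[]
5: 0x3d (blk 15, set 7) → L1-HIT  vc=[]
6: 0x3f (blk 15, set 7) → L1-HIT  vc=[]
7: 0xfb (blk 62, set 6) → MISS  vc=[46]
8: 0x3e (blk 15, set 7) → L1-HIT  vc=[46]
9: 0x3c (blk 15, set 7) → L1-HIT  vc=[46]
10: 0x3d (blk 15, set 7) → L1-HIT  vc=[46]
11: 0x33 (blk 12, set 4) → MISS  vc=[46]
12: 0x71 (blk 28, set 4) → MISS  vc=[46, 12]
13: 0x3e (blk 15, set 7) → L1-HIT  vc=[46, 12]
14: 0x3f (blk 15, set 7) → L1-HIT  vc=[46, 12]
15: 0x5d (blk 23, set 7) → MISS  vc=[46, 12, 15]
16: 0x3e (blk 15, set 7) → VC-HIT  vc=[46, 12, 23]
17: 0x3f (blk 15, set 7) → L1-HIT  vc=[46, 12, 23]
18: 0x5e (blk 23, set 7) → VC-HIT  vc=[46, 12, 15]
19: 0x3c (blk 15, set 7) → VC-HIT  vc=[46, 12, 23]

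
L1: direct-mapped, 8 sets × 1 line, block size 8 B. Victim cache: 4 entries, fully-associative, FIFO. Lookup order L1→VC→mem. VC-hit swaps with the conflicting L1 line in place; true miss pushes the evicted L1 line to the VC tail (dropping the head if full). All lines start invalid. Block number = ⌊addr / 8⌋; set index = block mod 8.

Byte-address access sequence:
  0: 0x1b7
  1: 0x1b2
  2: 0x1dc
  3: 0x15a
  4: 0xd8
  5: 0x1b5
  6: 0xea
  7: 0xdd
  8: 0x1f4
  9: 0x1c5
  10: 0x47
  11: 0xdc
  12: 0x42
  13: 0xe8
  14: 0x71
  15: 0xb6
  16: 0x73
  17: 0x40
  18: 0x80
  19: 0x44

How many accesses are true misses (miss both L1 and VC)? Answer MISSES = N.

#0 0x1b7→b54/s6 MISS; vc=[]
#1 0x1b2→b54/s6 L1-HIT; vc=[]
#2 0x1dc→b59/s3 MISS; vc=[]
#3 0x15a→b43/s3 MISS; vc=[59]
#4 0xd8→b27/s3 MISS; vc=[59,43]
#5 0x1b5→b54/s6 L1-HIT; vc=[59,43]
#6 0xea→b29/s5 MISS; vc=[59,43]
#7 0xdd→b27/s3 L1-HIT; vc=[59,43]
#8 0x1f4→b62/s6 MISS; vc=[59,43,54]
#9 0x1c5→b56/s0 MISS; vc=[59,43,54]
#10 0x47→b8/s0 MISS; vc=[59,43,54,56]
#11 0xdc→b27/s3 L1-HIT; vc=[59,43,54,56]
#12 0x42→b8/s0 L1-HIT; vc=[59,43,54,56]
#13 0xe8→b29/s5 L1-HIT; vc=[59,43,54,56]
#14 0x71→b14/s6 MISS; vc=[43,54,56,62]
#15 0xb6→b22/s6 MISS; vc=[54,56,62,14]
#16 0x73→b14/s6 VC-HIT; vc=[54,56,62,22]
#17 0x40→b8/s0 L1-HIT; vc=[54,56,62,22]
#18 0x80→b16/s0 MISS; vc=[56,62,22,8]
#19 0x44→b8/s0 VC-HIT; vc=[56,62,22,16]

MISSES = 11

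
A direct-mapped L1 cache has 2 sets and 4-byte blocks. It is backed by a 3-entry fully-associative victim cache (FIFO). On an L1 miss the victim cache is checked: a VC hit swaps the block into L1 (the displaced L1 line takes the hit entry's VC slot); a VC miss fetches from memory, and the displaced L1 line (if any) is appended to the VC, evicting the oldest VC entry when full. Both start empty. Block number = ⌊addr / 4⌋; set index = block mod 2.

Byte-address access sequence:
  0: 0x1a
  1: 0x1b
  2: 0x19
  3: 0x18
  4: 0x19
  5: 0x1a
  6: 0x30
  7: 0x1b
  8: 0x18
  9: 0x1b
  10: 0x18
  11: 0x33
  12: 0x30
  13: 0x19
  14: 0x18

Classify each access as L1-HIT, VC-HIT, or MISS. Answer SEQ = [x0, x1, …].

#0 0x1a→b6/s0 MISS; vc=[]
#1 0x1b→b6/s0 L1-HIT; vc=[]
#2 0x19→b6/s0 L1-HIT; vc=[]
#3 0x18→b6/s0 L1-HIT; vc=[]
#4 0x19→b6/s0 L1-HIT; vc=[]
#5 0x1a→b6/s0 L1-HIT; vc=[]
#6 0x30→b12/s0 MISS; vc=[6]
#7 0x1b→b6/s0 VC-HIT; vc=[12]
#8 0x18→b6/s0 L1-HIT; vc=[12]
#9 0x1b→b6/s0 L1-HIT; vc=[12]
#10 0x18→b6/s0 L1-HIT; vc=[12]
#11 0x33→b12/s0 VC-HIT; vc=[6]
#12 0x30→b12/s0 L1-HIT; vc=[6]
#13 0x19→b6/s0 VC-HIT; vc=[12]
#14 0x18→b6/s0 L1-HIT; vc=[12]

SEQ = [MISS, L1-HIT, L1-HIT, L1-HIT, L1-HIT, L1-HIT, MISS, VC-HIT, L1-HIT, L1-HIT, L1-HIT, VC-HIT, L1-HIT, VC-HIT, L1-HIT]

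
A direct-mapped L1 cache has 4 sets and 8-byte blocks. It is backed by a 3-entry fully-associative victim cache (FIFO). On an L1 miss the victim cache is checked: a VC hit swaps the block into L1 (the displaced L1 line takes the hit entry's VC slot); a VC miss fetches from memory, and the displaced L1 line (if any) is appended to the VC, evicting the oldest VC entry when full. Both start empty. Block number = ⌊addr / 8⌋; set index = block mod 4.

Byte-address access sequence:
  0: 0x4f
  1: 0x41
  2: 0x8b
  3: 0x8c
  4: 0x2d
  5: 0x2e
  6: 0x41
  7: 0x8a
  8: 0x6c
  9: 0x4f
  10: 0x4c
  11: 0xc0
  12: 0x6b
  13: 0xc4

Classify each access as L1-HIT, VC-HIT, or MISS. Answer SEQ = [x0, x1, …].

SEQ = [MISS, MISS, MISS, L1-HIT, MISS, L1-HIT, L1-HIT, VC-HIT, MISS, VC-HIT, L1-HIT, MISS, MISS, L1-HIT]

#0 0x4f→b9/s1 MISS; vc=[]
#1 0x41→b8/s0 MISS; vc=[]
#2 0x8b→b17/s1 MISS; vc=[9]
#3 0x8c→b17/s1 L1-HIT; vc=[9]
#4 0x2d→b5/s1 MISS; vc=[9,17]
#5 0x2e→b5/s1 L1-HIT; vc=[9,17]
#6 0x41→b8/s0 L1-HIT; vc=[9,17]
#7 0x8a→b17/s1 VC-HIT; vc=[9,5]
#8 0x6c→b13/s1 MISS; vc=[9,5,17]
#9 0x4f→b9/s1 VC-HIT; vc=[13,5,17]
#10 0x4c→b9/s1 L1-HIT; vc=[13,5,17]
#11 0xc0→b24/s0 MISS; vc=[5,17,8]
#12 0x6b→b13/s1 MISS; vc=[17,8,9]
#13 0xc4→b24/s0 L1-HIT; vc=[17,8,9]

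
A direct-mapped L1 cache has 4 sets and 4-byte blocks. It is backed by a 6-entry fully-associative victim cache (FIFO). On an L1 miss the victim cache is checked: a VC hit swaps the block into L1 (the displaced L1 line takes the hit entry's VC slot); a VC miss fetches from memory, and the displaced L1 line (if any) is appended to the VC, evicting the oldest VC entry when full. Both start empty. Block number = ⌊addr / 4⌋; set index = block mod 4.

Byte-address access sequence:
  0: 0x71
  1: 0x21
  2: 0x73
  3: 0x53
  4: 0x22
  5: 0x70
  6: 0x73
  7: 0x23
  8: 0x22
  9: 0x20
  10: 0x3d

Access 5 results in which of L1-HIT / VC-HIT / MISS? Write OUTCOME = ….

OUTCOME = VC-HIT

  [0] addr=0x71 blk=28 s=0: MISS | VC []
  [1] addr=0x21 blk=8 s=0: MISS | VC [28]
  [2] addr=0x73 blk=28 s=0: VC-HIT | VC [8]
  [3] addr=0x53 blk=20 s=0: MISS | VC [8, 28]
  [4] addr=0x22 blk=8 s=0: VC-HIT | VC [20, 28]
  [5] addr=0x70 blk=28 s=0: VC-HIT | VC [20, 8]
  [6] addr=0x73 blk=28 s=0: L1-HIT | VC [20, 8]
  [7] addr=0x23 blk=8 s=0: VC-HIT | VC [20, 28]
  [8] addr=0x22 blk=8 s=0: L1-HIT | VC [20, 28]
  [9] addr=0x20 blk=8 s=0: L1-HIT | VC [20, 28]
  [10] addr=0x3d blk=15 s=3: MISS | VC [20, 28]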